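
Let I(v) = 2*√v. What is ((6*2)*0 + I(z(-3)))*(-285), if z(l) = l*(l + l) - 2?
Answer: -2280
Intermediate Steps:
z(l) = -2 + 2*l² (z(l) = l*(2*l) - 2 = 2*l² - 2 = -2 + 2*l²)
((6*2)*0 + I(z(-3)))*(-285) = ((6*2)*0 + 2*√(-2 + 2*(-3)²))*(-285) = (12*0 + 2*√(-2 + 2*9))*(-285) = (0 + 2*√(-2 + 18))*(-285) = (0 + 2*√16)*(-285) = (0 + 2*4)*(-285) = (0 + 8)*(-285) = 8*(-285) = -2280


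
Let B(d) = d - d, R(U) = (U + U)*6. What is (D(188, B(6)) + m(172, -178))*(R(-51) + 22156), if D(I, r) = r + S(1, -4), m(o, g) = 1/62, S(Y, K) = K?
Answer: -2660684/31 ≈ -85829.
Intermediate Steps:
R(U) = 12*U (R(U) = (2*U)*6 = 12*U)
B(d) = 0
m(o, g) = 1/62
D(I, r) = -4 + r (D(I, r) = r - 4 = -4 + r)
(D(188, B(6)) + m(172, -178))*(R(-51) + 22156) = ((-4 + 0) + 1/62)*(12*(-51) + 22156) = (-4 + 1/62)*(-612 + 22156) = -247/62*21544 = -2660684/31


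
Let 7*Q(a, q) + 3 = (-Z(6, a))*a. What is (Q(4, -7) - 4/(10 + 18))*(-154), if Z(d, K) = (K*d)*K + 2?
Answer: 8712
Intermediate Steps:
Z(d, K) = 2 + d*K**2 (Z(d, K) = d*K**2 + 2 = 2 + d*K**2)
Q(a, q) = -3/7 + a*(-2 - 6*a**2)/7 (Q(a, q) = -3/7 + ((-(2 + 6*a**2))*a)/7 = -3/7 + ((-2 - 6*a**2)*a)/7 = -3/7 + (a*(-2 - 6*a**2))/7 = -3/7 + a*(-2 - 6*a**2)/7)
(Q(4, -7) - 4/(10 + 18))*(-154) = ((-3/7 - 6/7*4**3 - 2/7*4) - 4/(10 + 18))*(-154) = ((-3/7 - 6/7*64 - 8/7) - 4/28)*(-154) = ((-3/7 - 384/7 - 8/7) + (1/28)*(-4))*(-154) = (-395/7 - 1/7)*(-154) = -396/7*(-154) = 8712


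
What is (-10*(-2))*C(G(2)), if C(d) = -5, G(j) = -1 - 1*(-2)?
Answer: -100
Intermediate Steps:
G(j) = 1 (G(j) = -1 + 2 = 1)
(-10*(-2))*C(G(2)) = -10*(-2)*(-5) = 20*(-5) = -100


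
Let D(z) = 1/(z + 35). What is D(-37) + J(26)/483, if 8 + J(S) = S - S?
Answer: -499/966 ≈ -0.51656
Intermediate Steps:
J(S) = -8 (J(S) = -8 + (S - S) = -8 + 0 = -8)
D(z) = 1/(35 + z)
D(-37) + J(26)/483 = 1/(35 - 37) - 8/483 = 1/(-2) + (1/483)*(-8) = -1/2 - 8/483 = -499/966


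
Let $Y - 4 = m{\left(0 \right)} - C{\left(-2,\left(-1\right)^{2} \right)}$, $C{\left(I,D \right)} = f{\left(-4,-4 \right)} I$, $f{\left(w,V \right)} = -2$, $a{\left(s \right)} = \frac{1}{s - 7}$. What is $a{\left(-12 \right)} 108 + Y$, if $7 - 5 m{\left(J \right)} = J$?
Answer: $- \frac{407}{95} \approx -4.2842$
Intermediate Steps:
$m{\left(J \right)} = \frac{7}{5} - \frac{J}{5}$
$a{\left(s \right)} = \frac{1}{-7 + s}$
$C{\left(I,D \right)} = - 2 I$
$Y = \frac{7}{5}$ ($Y = 4 + \left(\left(\frac{7}{5} - 0\right) - \left(-2\right) \left(-2\right)\right) = 4 + \left(\left(\frac{7}{5} + 0\right) - 4\right) = 4 + \left(\frac{7}{5} - 4\right) = 4 - \frac{13}{5} = \frac{7}{5} \approx 1.4$)
$a{\left(-12 \right)} 108 + Y = \frac{1}{-7 - 12} \cdot 108 + \frac{7}{5} = \frac{1}{-19} \cdot 108 + \frac{7}{5} = \left(- \frac{1}{19}\right) 108 + \frac{7}{5} = - \frac{108}{19} + \frac{7}{5} = - \frac{407}{95}$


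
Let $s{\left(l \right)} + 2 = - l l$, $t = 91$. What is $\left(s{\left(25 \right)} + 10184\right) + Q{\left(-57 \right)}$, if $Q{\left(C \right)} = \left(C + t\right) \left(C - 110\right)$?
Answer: $3879$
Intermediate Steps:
$Q{\left(C \right)} = \left(-110 + C\right) \left(91 + C\right)$ ($Q{\left(C \right)} = \left(C + 91\right) \left(C - 110\right) = \left(91 + C\right) \left(-110 + C\right) = \left(-110 + C\right) \left(91 + C\right)$)
$s{\left(l \right)} = -2 - l^{2}$ ($s{\left(l \right)} = -2 + - l l = -2 - l^{2}$)
$\left(s{\left(25 \right)} + 10184\right) + Q{\left(-57 \right)} = \left(\left(-2 - 25^{2}\right) + 10184\right) - \left(8927 - 3249\right) = \left(\left(-2 - 625\right) + 10184\right) + \left(-10010 + 3249 + 1083\right) = \left(\left(-2 - 625\right) + 10184\right) - 5678 = \left(-627 + 10184\right) - 5678 = 9557 - 5678 = 3879$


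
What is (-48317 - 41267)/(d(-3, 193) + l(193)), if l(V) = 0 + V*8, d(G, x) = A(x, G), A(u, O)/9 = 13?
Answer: -8144/151 ≈ -53.934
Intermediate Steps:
A(u, O) = 117 (A(u, O) = 9*13 = 117)
d(G, x) = 117
l(V) = 8*V (l(V) = 0 + 8*V = 8*V)
(-48317 - 41267)/(d(-3, 193) + l(193)) = (-48317 - 41267)/(117 + 8*193) = -89584/(117 + 1544) = -89584/1661 = -89584*1/1661 = -8144/151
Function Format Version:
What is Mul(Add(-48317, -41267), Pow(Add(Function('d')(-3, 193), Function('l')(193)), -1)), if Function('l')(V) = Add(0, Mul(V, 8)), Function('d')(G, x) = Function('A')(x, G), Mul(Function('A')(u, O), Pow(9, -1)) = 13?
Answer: Rational(-8144, 151) ≈ -53.934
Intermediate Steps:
Function('A')(u, O) = 117 (Function('A')(u, O) = Mul(9, 13) = 117)
Function('d')(G, x) = 117
Function('l')(V) = Mul(8, V) (Function('l')(V) = Add(0, Mul(8, V)) = Mul(8, V))
Mul(Add(-48317, -41267), Pow(Add(Function('d')(-3, 193), Function('l')(193)), -1)) = Mul(Add(-48317, -41267), Pow(Add(117, Mul(8, 193)), -1)) = Mul(-89584, Pow(Add(117, 1544), -1)) = Mul(-89584, Pow(1661, -1)) = Mul(-89584, Rational(1, 1661)) = Rational(-8144, 151)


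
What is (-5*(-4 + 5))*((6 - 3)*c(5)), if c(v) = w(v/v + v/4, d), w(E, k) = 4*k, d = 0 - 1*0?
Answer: 0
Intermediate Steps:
d = 0 (d = 0 + 0 = 0)
c(v) = 0 (c(v) = 4*0 = 0)
(-5*(-4 + 5))*((6 - 3)*c(5)) = (-5*(-4 + 5))*((6 - 3)*0) = (-5*1)*(3*0) = -5*0 = 0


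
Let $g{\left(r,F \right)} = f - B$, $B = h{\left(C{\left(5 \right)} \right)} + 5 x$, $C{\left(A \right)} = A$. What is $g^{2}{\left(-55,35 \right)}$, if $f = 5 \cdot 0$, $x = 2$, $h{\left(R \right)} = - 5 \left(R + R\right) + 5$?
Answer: $1225$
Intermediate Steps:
$h{\left(R \right)} = 5 - 10 R$ ($h{\left(R \right)} = - 5 \cdot 2 R + 5 = - 10 R + 5 = 5 - 10 R$)
$B = -35$ ($B = \left(5 - 50\right) + 5 \cdot 2 = \left(5 - 50\right) + 10 = -45 + 10 = -35$)
$f = 0$
$g{\left(r,F \right)} = 35$ ($g{\left(r,F \right)} = 0 - -35 = 0 + 35 = 35$)
$g^{2}{\left(-55,35 \right)} = 35^{2} = 1225$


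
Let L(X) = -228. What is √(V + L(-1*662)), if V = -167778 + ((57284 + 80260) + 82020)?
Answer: √51558 ≈ 227.06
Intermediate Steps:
V = 51786 (V = -167778 + (137544 + 82020) = -167778 + 219564 = 51786)
√(V + L(-1*662)) = √(51786 - 228) = √51558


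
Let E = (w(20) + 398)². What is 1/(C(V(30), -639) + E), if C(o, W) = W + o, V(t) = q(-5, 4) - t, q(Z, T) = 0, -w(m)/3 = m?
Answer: 1/113575 ≈ 8.8048e-6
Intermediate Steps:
w(m) = -3*m
V(t) = -t (V(t) = 0 - t = -t)
E = 114244 (E = (-3*20 + 398)² = (-60 + 398)² = 338² = 114244)
1/(C(V(30), -639) + E) = 1/((-639 - 1*30) + 114244) = 1/((-639 - 30) + 114244) = 1/(-669 + 114244) = 1/113575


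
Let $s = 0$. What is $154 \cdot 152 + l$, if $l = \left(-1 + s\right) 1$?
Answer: $23407$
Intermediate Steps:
$l = -1$ ($l = \left(-1 + 0\right) 1 = \left(-1\right) 1 = -1$)
$154 \cdot 152 + l = 154 \cdot 152 - 1 = 23408 - 1 = 23407$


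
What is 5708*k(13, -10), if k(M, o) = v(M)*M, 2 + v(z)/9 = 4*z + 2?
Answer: 34727472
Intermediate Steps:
v(z) = 36*z (v(z) = -18 + 9*(4*z + 2) = -18 + 9*(2 + 4*z) = -18 + (18 + 36*z) = 36*z)
k(M, o) = 36*M² (k(M, o) = (36*M)*M = 36*M²)
5708*k(13, -10) = 5708*(36*13²) = 5708*(36*169) = 5708*6084 = 34727472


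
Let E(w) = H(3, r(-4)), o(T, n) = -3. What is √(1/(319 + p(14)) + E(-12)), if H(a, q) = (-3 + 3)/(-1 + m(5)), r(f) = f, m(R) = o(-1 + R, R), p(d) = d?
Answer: √37/111 ≈ 0.054800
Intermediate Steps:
m(R) = -3
H(a, q) = 0 (H(a, q) = (-3 + 3)/(-1 - 3) = 0/(-4) = 0*(-¼) = 0)
E(w) = 0
√(1/(319 + p(14)) + E(-12)) = √(1/(319 + 14) + 0) = √(1/333 + 0) = √(1/333) = √37/111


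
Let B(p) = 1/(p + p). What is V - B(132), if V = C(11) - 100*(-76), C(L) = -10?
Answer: 2003759/264 ≈ 7590.0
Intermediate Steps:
B(p) = 1/(2*p)
V = 7590 (V = -10 - 100*(-76) = -10 + 7600 = 7590)
V - B(132) = 7590 - 1/(2*132) = 7590 - 1*1/264 = 7590 - 1/264 = 2003759/264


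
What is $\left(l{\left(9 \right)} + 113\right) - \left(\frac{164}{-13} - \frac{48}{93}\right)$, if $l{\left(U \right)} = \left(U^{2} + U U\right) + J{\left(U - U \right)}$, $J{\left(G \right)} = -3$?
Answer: $\frac{114908}{403} \approx 285.13$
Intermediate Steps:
$l{\left(U \right)} = -3 + 2 U^{2}$ ($l{\left(U \right)} = \left(U^{2} + U U\right) - 3 = \left(U^{2} + U^{2}\right) - 3 = 2 U^{2} - 3 = -3 + 2 U^{2}$)
$\left(l{\left(9 \right)} + 113\right) - \left(\frac{164}{-13} - \frac{48}{93}\right) = \left(\left(-3 + 2 \cdot 9^{2}\right) + 113\right) - \left(\frac{164}{-13} - \frac{48}{93}\right) = \left(\left(-3 + 2 \cdot 81\right) + 113\right) - \left(164 \left(- \frac{1}{13}\right) - \frac{16}{31}\right) = \left(\left(-3 + 162\right) + 113\right) - \left(- \frac{164}{13} - \frac{16}{31}\right) = \left(159 + 113\right) - - \frac{5292}{403} = 272 + \frac{5292}{403} = \frac{114908}{403}$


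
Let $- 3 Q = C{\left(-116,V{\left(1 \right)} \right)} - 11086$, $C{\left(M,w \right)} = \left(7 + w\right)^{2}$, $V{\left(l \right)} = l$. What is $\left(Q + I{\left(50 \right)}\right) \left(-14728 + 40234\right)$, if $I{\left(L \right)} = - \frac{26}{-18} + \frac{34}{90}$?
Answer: $\frac{468777608}{5} \approx 9.3756 \cdot 10^{7}$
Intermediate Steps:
$Q = 3674$ ($Q = - \frac{\left(7 + 1\right)^{2} - 11086}{3} = - \frac{8^{2} - 11086}{3} = - \frac{64 - 11086}{3} = \left(- \frac{1}{3}\right) \left(-11022\right) = 3674$)
$I{\left(L \right)} = \frac{82}{45}$ ($I{\left(L \right)} = \left(-26\right) \left(- \frac{1}{18}\right) + 34 \cdot \frac{1}{90} = \frac{13}{9} + \frac{17}{45} = \frac{82}{45}$)
$\left(Q + I{\left(50 \right)}\right) \left(-14728 + 40234\right) = \left(3674 + \frac{82}{45}\right) \left(-14728 + 40234\right) = \frac{165412}{45} \cdot 25506 = \frac{468777608}{5}$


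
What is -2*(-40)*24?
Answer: 1920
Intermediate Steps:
-2*(-40)*24 = 80*24 = 1920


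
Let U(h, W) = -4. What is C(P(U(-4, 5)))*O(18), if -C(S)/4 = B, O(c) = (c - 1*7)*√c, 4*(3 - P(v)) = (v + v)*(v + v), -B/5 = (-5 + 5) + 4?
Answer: 2640*√2 ≈ 3733.5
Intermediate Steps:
B = -20 (B = -5*((-5 + 5) + 4) = -5*(0 + 4) = -5*4 = -20)
P(v) = 3 - v² (P(v) = 3 - (v + v)*(v + v)/4 = 3 - 2*v*2*v/4 = 3 - v²)
O(c) = √c*(-7 + c) (O(c) = (c - 7)*√c = (-7 + c)*√c = √c*(-7 + c))
C(S) = 80 (C(S) = -4*(-20) = 80)
C(P(U(-4, 5)))*O(18) = 80*(√18*(-7 + 18)) = 80*((3*√2)*11) = 80*(33*√2) = 2640*√2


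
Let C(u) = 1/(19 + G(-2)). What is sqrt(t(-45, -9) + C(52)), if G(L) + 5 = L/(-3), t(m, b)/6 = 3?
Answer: sqrt(8745)/22 ≈ 4.2507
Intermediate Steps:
t(m, b) = 18 (t(m, b) = 6*3 = 18)
G(L) = -5 - L/3 (G(L) = -5 + L/(-3) = -5 + L*(-1/3) = -5 - L/3)
C(u) = 3/44 (C(u) = 1/(19 + (-5 - 1/3*(-2))) = 1/(19 + (-5 + 2/3)) = 1/(19 - 13/3) = 1/(44/3) = 3/44)
sqrt(t(-45, -9) + C(52)) = sqrt(18 + 3/44) = sqrt(795/44) = sqrt(8745)/22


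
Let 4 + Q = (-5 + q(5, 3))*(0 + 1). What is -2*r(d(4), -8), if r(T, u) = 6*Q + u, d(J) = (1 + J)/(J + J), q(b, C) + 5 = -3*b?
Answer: 364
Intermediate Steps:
q(b, C) = -5 - 3*b
Q = -29 (Q = -4 + (-5 + (-5 - 3*5))*(0 + 1) = -4 + (-5 + (-5 - 15))*1 = -4 + (-5 - 20)*1 = -4 - 25*1 = -4 - 25 = -29)
d(J) = (1 + J)/(2*J) (d(J) = (1 + J)/((2*J)) = (1 + J)*(1/(2*J)) = (1 + J)/(2*J))
r(T, u) = -174 + u (r(T, u) = 6*(-29) + u = -174 + u)
-2*r(d(4), -8) = -2*(-174 - 8) = -2*(-182) = 364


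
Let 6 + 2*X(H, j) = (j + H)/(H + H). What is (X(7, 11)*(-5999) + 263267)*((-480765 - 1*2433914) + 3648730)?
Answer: 407262505565/2 ≈ 2.0363e+11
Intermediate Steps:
X(H, j) = -3 + (H + j)/(4*H) (X(H, j) = -3 + ((j + H)/(H + H))/2 = -3 + ((H + j)/((2*H)))/2 = -3 + ((H + j)*(1/(2*H)))/2 = -3 + ((H + j)/(2*H))/2 = -3 + (H + j)/(4*H))
(X(7, 11)*(-5999) + 263267)*((-480765 - 1*2433914) + 3648730) = (((¼)*(11 - 11*7)/7)*(-5999) + 263267)*((-480765 - 1*2433914) + 3648730) = (((¼)*(⅐)*(11 - 77))*(-5999) + 263267)*((-480765 - 2433914) + 3648730) = (((¼)*(⅐)*(-66))*(-5999) + 263267)*(-2914679 + 3648730) = (-33/14*(-5999) + 263267)*734051 = (28281/2 + 263267)*734051 = (554815/2)*734051 = 407262505565/2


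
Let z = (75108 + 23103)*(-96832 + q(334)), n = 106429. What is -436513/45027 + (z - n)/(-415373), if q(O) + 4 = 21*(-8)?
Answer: 428789394660022/18703000071 ≈ 22926.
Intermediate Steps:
q(O) = -172 (q(O) = -4 + 21*(-8) = -4 - 168 = -172)
z = -9526859844 (z = (75108 + 23103)*(-96832 - 172) = 98211*(-97004) = -9526859844)
-436513/45027 + (z - n)/(-415373) = -436513/45027 + (-9526859844 - 1*106429)/(-415373) = -436513*1/45027 + (-9526859844 - 106429)*(-1/415373) = -436513/45027 - 9526966273*(-1/415373) = -436513/45027 + 9526966273/415373 = 428789394660022/18703000071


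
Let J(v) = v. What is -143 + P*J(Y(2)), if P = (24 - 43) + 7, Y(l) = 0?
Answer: -143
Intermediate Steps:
P = -12 (P = -19 + 7 = -12)
-143 + P*J(Y(2)) = -143 - 12*0 = -143 + 0 = -143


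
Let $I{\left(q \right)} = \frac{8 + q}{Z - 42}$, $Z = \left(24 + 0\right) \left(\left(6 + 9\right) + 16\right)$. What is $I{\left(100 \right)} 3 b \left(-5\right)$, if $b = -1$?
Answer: $\frac{30}{13} \approx 2.3077$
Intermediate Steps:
$Z = 744$ ($Z = 24 \left(15 + 16\right) = 24 \cdot 31 = 744$)
$I{\left(q \right)} = \frac{4}{351} + \frac{q}{702}$ ($I{\left(q \right)} = \frac{8 + q}{744 - 42} = \frac{8 + q}{702} = \left(8 + q\right) \frac{1}{702} = \frac{4}{351} + \frac{q}{702}$)
$I{\left(100 \right)} 3 b \left(-5\right) = \left(\frac{4}{351} + \frac{1}{702} \cdot 100\right) 3 \left(-1\right) \left(-5\right) = \left(\frac{4}{351} + \frac{50}{351}\right) \left(\left(-3\right) \left(-5\right)\right) = \frac{2}{13} \cdot 15 = \frac{30}{13}$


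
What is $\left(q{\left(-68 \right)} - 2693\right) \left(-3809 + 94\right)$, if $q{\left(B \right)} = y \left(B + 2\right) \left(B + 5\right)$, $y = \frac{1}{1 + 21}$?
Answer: $9302360$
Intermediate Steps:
$y = \frac{1}{22} \approx 0.045455$
$q{\left(B \right)} = \frac{\left(2 + B\right) \left(5 + B\right)}{22}$ ($q{\left(B \right)} = \frac{\left(B + 2\right) \left(B + 5\right)}{22} = \frac{\left(2 + B\right) \left(5 + B\right)}{22}$)
$\left(q{\left(-68 \right)} - 2693\right) \left(-3809 + 94\right) = \left(\left(\frac{5}{11} + \frac{\left(-68\right)^{2}}{22} + \frac{7}{22} \left(-68\right)\right) - 2693\right) \left(-3809 + 94\right) = \left(\left(\frac{5}{11} + \frac{1}{22} \cdot 4624 - \frac{238}{11}\right) - 2693\right) \left(-3715\right) = \left(\left(\frac{5}{11} + \frac{2312}{11} - \frac{238}{11}\right) - 2693\right) \left(-3715\right) = \left(189 - 2693\right) \left(-3715\right) = \left(-2504\right) \left(-3715\right) = 9302360$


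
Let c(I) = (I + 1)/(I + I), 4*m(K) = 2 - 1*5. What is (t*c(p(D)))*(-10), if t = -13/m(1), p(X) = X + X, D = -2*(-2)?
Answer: -195/2 ≈ -97.500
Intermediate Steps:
D = 4
p(X) = 2*X
m(K) = -3/4 (m(K) = (2 - 1*5)/4 = (2 - 5)/4 = (1/4)*(-3) = -3/4)
c(I) = (1 + I)/(2*I) (c(I) = (1 + I)/((2*I)) = (1 + I)*(1/(2*I)) = (1 + I)/(2*I))
t = 52/3 (t = -13/(-3/4) = -13*(-4/3) = 52/3 ≈ 17.333)
(t*c(p(D)))*(-10) = (52*((1 + 2*4)/(2*((2*4))))/3)*(-10) = (52*((1/2)*(1 + 8)/8)/3)*(-10) = (52*((1/2)*(1/8)*9)/3)*(-10) = ((52/3)*(9/16))*(-10) = (39/4)*(-10) = -195/2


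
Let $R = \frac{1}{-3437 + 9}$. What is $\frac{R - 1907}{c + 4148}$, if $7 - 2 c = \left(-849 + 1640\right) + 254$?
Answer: $- \frac{344063}{654748} \approx -0.52549$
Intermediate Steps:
$c = -519$ ($c = \frac{7}{2} - \frac{\left(-849 + 1640\right) + 254}{2} = \frac{7}{2} - \frac{791 + 254}{2} = \frac{7}{2} - \frac{1045}{2} = -519$)
$R = - \frac{1}{3428}$ ($R = \frac{1}{-3428} = - \frac{1}{3428} \approx -0.00029172$)
$\frac{R - 1907}{c + 4148} = \frac{- \frac{1}{3428} - 1907}{-519 + 4148} = - \frac{6537197}{3428 \cdot 3629} = \left(- \frac{6537197}{3428}\right) \frac{1}{3629} = - \frac{344063}{654748}$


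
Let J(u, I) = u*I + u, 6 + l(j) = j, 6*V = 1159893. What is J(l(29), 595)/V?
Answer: 27416/386631 ≈ 0.070910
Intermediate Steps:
V = 386631/2 (V = (⅙)*1159893 = 386631/2 ≈ 1.9332e+5)
l(j) = -6 + j
J(u, I) = u + I*u (J(u, I) = I*u + u = u + I*u)
J(l(29), 595)/V = ((-6 + 29)*(1 + 595))/(386631/2) = (23*596)*(2/386631) = 13708*(2/386631) = 27416/386631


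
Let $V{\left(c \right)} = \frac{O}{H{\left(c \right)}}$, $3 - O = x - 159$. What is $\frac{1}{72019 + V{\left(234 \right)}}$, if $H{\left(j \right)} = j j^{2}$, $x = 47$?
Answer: $\frac{12812904}{922772533291} \approx 1.3885 \cdot 10^{-5}$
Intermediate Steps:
$O = 115$ ($O = 3 - \left(47 - 159\right) = 3 - -112 = 3 + 112 = 115$)
$H{\left(j \right)} = j^{3}$
$V{\left(c \right)} = \frac{115}{c^{3}}$
$\frac{1}{72019 + V{\left(234 \right)}} = \frac{1}{72019 + \frac{115}{12812904}} = \frac{1}{\frac{922772533291}{12812904}} = \frac{12812904}{922772533291}$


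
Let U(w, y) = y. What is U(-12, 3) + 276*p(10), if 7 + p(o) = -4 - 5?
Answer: -4413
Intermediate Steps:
p(o) = -16 (p(o) = -7 + (-4 - 5) = -7 - 9 = -16)
U(-12, 3) + 276*p(10) = 3 + 276*(-16) = 3 - 4416 = -4413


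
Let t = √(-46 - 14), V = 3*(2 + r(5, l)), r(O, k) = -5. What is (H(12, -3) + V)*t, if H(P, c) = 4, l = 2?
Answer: -10*I*√15 ≈ -38.73*I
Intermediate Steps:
V = -9 (V = 3*(2 - 5) = 3*(-3) = -9)
t = 2*I*√15 (t = √(-60) = 2*I*√15 ≈ 7.746*I)
(H(12, -3) + V)*t = (4 - 9)*(2*I*√15) = -10*I*√15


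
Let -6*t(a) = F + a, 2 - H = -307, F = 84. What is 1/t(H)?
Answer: -2/131 ≈ -0.015267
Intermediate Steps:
H = 309 (H = 2 - 1*(-307) = 2 + 307 = 309)
t(a) = -14 - a/6 (t(a) = -(84 + a)/6 = -14 - a/6)
1/t(H) = 1/(-14 - 1/6*309) = 1/(-14 - 103/2) = 1/(-131/2) = -2/131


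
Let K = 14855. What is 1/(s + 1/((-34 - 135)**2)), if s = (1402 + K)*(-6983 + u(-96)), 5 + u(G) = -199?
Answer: -28561/3337040364098 ≈ -8.5588e-9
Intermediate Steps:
u(G) = -204 (u(G) = -5 - 199 = -204)
s = -116839059 (s = (1402 + 14855)*(-6983 - 204) = 16257*(-7187) = -116839059)
1/(s + 1/((-34 - 135)**2)) = 1/(-116839059 + 1/((-34 - 135)**2)) = 1/(-116839059 + 1/((-169)**2)) = 1/(-116839059 + 1/28561) = 1/(-3337040364098/28561) = -28561/3337040364098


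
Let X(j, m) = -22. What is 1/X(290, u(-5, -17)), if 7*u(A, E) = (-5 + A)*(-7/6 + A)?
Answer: -1/22 ≈ -0.045455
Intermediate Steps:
u(A, E) = (-5 + A)*(-7/6 + A)/7 (u(A, E) = ((-5 + A)*(-7/6 + A))/7 = (-5 + A)*(-7/6 + A)/7)
1/X(290, u(-5, -17)) = 1/(-22) = -1/22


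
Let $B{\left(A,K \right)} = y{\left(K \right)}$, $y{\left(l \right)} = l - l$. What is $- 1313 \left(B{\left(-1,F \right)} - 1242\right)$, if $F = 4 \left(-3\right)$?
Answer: $1630746$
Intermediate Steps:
$y{\left(l \right)} = 0$
$F = -12$
$B{\left(A,K \right)} = 0$
$- 1313 \left(B{\left(-1,F \right)} - 1242\right) = - 1313 \left(0 - 1242\right) = \left(-1313\right) \left(-1242\right) = 1630746$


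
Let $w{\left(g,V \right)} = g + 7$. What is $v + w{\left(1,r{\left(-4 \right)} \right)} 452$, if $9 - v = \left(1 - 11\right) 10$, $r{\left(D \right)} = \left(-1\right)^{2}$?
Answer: $3725$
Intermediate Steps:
$r{\left(D \right)} = 1$
$w{\left(g,V \right)} = 7 + g$
$v = 109$ ($v = 9 - \left(1 - 11\right) 10 = 9 - \left(-10\right) 10 = 9 - -100 = 9 + 100 = 109$)
$v + w{\left(1,r{\left(-4 \right)} \right)} 452 = 109 + \left(7 + 1\right) 452 = 109 + 8 \cdot 452 = 109 + 3616 = 3725$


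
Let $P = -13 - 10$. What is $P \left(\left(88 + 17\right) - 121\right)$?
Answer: $368$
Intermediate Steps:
$P = -23$
$P \left(\left(88 + 17\right) - 121\right) = - 23 \left(\left(88 + 17\right) - 121\right) = - 23 \left(105 - 121\right) = \left(-23\right) \left(-16\right) = 368$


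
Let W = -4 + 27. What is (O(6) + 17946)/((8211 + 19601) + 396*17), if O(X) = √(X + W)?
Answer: 8973/17272 + √29/34544 ≈ 0.51967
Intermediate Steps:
W = 23
O(X) = √(23 + X) (O(X) = √(X + 23) = √(23 + X))
(O(6) + 17946)/((8211 + 19601) + 396*17) = (√(23 + 6) + 17946)/((8211 + 19601) + 396*17) = (√29 + 17946)/(27812 + 6732) = (17946 + √29)/34544 = (17946 + √29)*(1/34544) = 8973/17272 + √29/34544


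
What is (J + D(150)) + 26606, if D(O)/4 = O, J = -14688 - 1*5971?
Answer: 6547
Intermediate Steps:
J = -20659 (J = -14688 - 5971 = -20659)
D(O) = 4*O
(J + D(150)) + 26606 = (-20659 + 4*150) + 26606 = (-20659 + 600) + 26606 = -20059 + 26606 = 6547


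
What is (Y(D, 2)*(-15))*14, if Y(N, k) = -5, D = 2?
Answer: 1050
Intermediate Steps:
(Y(D, 2)*(-15))*14 = -5*(-15)*14 = 75*14 = 1050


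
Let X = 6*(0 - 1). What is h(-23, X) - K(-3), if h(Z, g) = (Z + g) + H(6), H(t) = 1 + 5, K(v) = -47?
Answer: 24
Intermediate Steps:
X = -6 (X = 6*(-1) = -6)
H(t) = 6
h(Z, g) = 6 + Z + g (h(Z, g) = (Z + g) + 6 = 6 + Z + g)
h(-23, X) - K(-3) = (6 - 23 - 6) - 1*(-47) = -23 + 47 = 24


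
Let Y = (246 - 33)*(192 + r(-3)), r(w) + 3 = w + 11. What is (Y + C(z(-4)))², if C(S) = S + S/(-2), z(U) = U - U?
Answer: 1760725521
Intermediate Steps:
z(U) = 0
C(S) = S/2 (C(S) = S + S*(-½) = S - S/2 = S/2)
r(w) = 8 + w (r(w) = -3 + (w + 11) = -3 + (11 + w) = 8 + w)
Y = 41961 (Y = (246 - 33)*(192 + (8 - 3)) = 213*(192 + 5) = 213*197 = 41961)
(Y + C(z(-4)))² = (41961 + (½)*0)² = (41961 + 0)² = 41961² = 1760725521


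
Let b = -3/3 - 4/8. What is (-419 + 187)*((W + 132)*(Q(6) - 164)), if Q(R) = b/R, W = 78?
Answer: 8002260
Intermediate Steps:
b = -3/2 (b = -3*1/3 - 4*1/8 = -1 - 1/2 = -3/2 ≈ -1.5000)
Q(R) = -3/(2*R)
(-419 + 187)*((W + 132)*(Q(6) - 164)) = (-419 + 187)*((78 + 132)*(-3/2/6 - 164)) = -48720*(-3/2*1/6 - 164) = -48720*(-1/4 - 164) = -48720*(-657)/4 = -232*(-68985/2) = 8002260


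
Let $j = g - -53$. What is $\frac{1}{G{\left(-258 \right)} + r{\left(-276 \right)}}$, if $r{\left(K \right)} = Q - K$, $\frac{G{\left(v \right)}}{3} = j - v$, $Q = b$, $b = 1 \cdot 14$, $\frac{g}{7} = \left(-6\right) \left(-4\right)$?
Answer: $\frac{1}{1727} \approx 0.00057904$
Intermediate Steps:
$g = 168$ ($g = 7 \left(\left(-6\right) \left(-4\right)\right) = 7 \cdot 24 = 168$)
$b = 14$
$Q = 14$
$j = 221$ ($j = 168 - -53 = 168 + 53 = 221$)
$G{\left(v \right)} = 663 - 3 v$ ($G{\left(v \right)} = 3 \left(221 - v\right) = 663 - 3 v$)
$r{\left(K \right)} = 14 - K$
$\frac{1}{G{\left(-258 \right)} + r{\left(-276 \right)}} = \frac{1}{\left(663 - -774\right) + \left(14 - -276\right)} = \frac{1}{\left(663 + 774\right) + \left(14 + 276\right)} = \frac{1}{1437 + 290} = \frac{1}{1727}$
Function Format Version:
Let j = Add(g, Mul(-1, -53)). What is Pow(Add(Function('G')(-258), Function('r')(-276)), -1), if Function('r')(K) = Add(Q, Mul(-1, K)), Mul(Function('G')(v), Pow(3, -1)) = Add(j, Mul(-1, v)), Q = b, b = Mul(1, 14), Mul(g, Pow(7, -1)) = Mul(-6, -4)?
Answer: Rational(1, 1727) ≈ 0.00057904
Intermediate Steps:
g = 168 (g = Mul(7, Mul(-6, -4)) = Mul(7, 24) = 168)
b = 14
Q = 14
j = 221 (j = Add(168, Mul(-1, -53)) = Add(168, 53) = 221)
Function('G')(v) = Add(663, Mul(-3, v)) (Function('G')(v) = Mul(3, Add(221, Mul(-1, v))) = Add(663, Mul(-3, v)))
Function('r')(K) = Add(14, Mul(-1, K))
Pow(Add(Function('G')(-258), Function('r')(-276)), -1) = Pow(Add(Add(663, Mul(-3, -258)), Add(14, Mul(-1, -276))), -1) = Pow(Add(Add(663, 774), Add(14, 276)), -1) = Pow(Add(1437, 290), -1) = Pow(1727, -1) = Rational(1, 1727)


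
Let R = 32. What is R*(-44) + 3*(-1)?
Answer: -1411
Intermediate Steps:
R*(-44) + 3*(-1) = 32*(-44) + 3*(-1) = -1408 - 3 = -1411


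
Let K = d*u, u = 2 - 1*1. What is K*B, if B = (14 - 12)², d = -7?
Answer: -28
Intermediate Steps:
u = 1 (u = 2 - 1 = 1)
K = -7 (K = -7*1 = -7)
B = 4 (B = 2² = 4)
K*B = -7*4 = -28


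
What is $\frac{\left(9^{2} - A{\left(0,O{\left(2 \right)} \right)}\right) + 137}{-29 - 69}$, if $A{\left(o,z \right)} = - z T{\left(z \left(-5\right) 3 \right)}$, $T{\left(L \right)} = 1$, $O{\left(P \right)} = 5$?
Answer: $- \frac{223}{98} \approx -2.2755$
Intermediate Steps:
$A{\left(o,z \right)} = - z$ ($A{\left(o,z \right)} = - z 1 = - z$)
$\frac{\left(9^{2} - A{\left(0,O{\left(2 \right)} \right)}\right) + 137}{-29 - 69} = \frac{\left(9^{2} - \left(-1\right) 5\right) + 137}{-29 - 69} = \frac{\left(81 - -5\right) + 137}{-98} = \left(\left(81 + 5\right) + 137\right) \left(- \frac{1}{98}\right) = \left(86 + 137\right) \left(- \frac{1}{98}\right) = 223 \left(- \frac{1}{98}\right) = - \frac{223}{98}$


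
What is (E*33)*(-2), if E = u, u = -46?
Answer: 3036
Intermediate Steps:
E = -46
(E*33)*(-2) = -46*33*(-2) = -1518*(-2) = 3036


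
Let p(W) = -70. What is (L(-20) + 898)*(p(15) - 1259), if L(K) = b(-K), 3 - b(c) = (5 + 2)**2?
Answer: -1132308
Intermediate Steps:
b(c) = -46 (b(c) = 3 - (5 + 2)**2 = 3 - 1*7**2 = 3 - 1*49 = 3 - 49 = -46)
L(K) = -46
(L(-20) + 898)*(p(15) - 1259) = (-46 + 898)*(-70 - 1259) = 852*(-1329) = -1132308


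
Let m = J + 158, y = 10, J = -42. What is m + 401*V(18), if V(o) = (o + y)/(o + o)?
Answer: 3851/9 ≈ 427.89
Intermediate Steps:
m = 116 (m = -42 + 158 = 116)
V(o) = (10 + o)/(2*o) (V(o) = (o + 10)/(o + o) = (10 + o)/((2*o)) = (10 + o)*(1/(2*o)) = (10 + o)/(2*o))
m + 401*V(18) = 116 + 401*((½)*(10 + 18)/18) = 116 + 401*((½)*(1/18)*28) = 116 + 401*(7/9) = 116 + 2807/9 = 3851/9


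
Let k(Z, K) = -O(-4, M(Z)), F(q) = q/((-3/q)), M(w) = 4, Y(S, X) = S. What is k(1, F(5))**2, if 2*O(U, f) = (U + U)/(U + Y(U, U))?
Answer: 1/4 ≈ 0.25000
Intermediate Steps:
F(q) = -q**2/3 (F(q) = q*(-q/3) = -q**2/3)
O(U, f) = 1/2 (O(U, f) = ((U + U)/(U + U))/2 = ((2*U)/((2*U)))/2 = ((2*U)*(1/(2*U)))/2 = (1/2)*1 = 1/2)
k(Z, K) = -1/2 (k(Z, K) = -1*1/2 = -1/2)
k(1, F(5))**2 = (-1/2)**2 = 1/4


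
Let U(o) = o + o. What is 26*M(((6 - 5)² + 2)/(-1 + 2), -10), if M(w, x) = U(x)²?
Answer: 10400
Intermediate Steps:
U(o) = 2*o
M(w, x) = 4*x² (M(w, x) = (2*x)² = 4*x²)
26*M(((6 - 5)² + 2)/(-1 + 2), -10) = 26*(4*(-10)²) = 26*(4*100) = 26*400 = 10400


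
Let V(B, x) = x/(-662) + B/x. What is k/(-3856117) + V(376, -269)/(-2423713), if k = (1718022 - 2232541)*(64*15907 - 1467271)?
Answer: -99759637513862459423051/1664338518061326838 ≈ -59940.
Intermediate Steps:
V(B, x) = -x/662 + B/x (V(B, x) = x*(-1/662) + B/x = -x/662 + B/x)
k = 231133768737 (k = -514519*(1018048 - 1467271) = -514519*(-449223) = 231133768737)
k/(-3856117) + V(376, -269)/(-2423713) = 231133768737/(-3856117) + (-1/662*(-269) + 376/(-269))/(-2423713) = 231133768737*(-1/3856117) + (269/662 + 376*(-1/269))*(-1/2423713) = -231133768737/3856117 + (269/662 - 376/269)*(-1/2423713) = -231133768737/3856117 - 176551/178078*(-1/2423713) = -231133768737/3856117 + 176551/431609963614 = -99759637513862459423051/1664338518061326838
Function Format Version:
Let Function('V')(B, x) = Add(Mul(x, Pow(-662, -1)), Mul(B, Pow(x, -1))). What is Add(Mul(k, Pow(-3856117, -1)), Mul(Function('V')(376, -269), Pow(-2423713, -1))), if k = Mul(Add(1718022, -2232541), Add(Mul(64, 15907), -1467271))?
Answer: Rational(-99759637513862459423051, 1664338518061326838) ≈ -59940.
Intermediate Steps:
Function('V')(B, x) = Add(Mul(Rational(-1, 662), x), Mul(B, Pow(x, -1))) (Function('V')(B, x) = Add(Mul(x, Rational(-1, 662)), Mul(B, Pow(x, -1))) = Add(Mul(Rational(-1, 662), x), Mul(B, Pow(x, -1))))
k = 231133768737 (k = Mul(-514519, Add(1018048, -1467271)) = Mul(-514519, -449223) = 231133768737)
Add(Mul(k, Pow(-3856117, -1)), Mul(Function('V')(376, -269), Pow(-2423713, -1))) = Add(Mul(231133768737, Pow(-3856117, -1)), Mul(Add(Mul(Rational(-1, 662), -269), Mul(376, Pow(-269, -1))), Pow(-2423713, -1))) = Add(Mul(231133768737, Rational(-1, 3856117)), Mul(Add(Rational(269, 662), Mul(376, Rational(-1, 269))), Rational(-1, 2423713))) = Add(Rational(-231133768737, 3856117), Mul(Add(Rational(269, 662), Rational(-376, 269)), Rational(-1, 2423713))) = Add(Rational(-231133768737, 3856117), Mul(Rational(-176551, 178078), Rational(-1, 2423713))) = Add(Rational(-231133768737, 3856117), Rational(176551, 431609963614)) = Rational(-99759637513862459423051, 1664338518061326838)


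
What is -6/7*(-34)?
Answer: 204/7 ≈ 29.143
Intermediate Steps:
-6/7*(-34) = 204/7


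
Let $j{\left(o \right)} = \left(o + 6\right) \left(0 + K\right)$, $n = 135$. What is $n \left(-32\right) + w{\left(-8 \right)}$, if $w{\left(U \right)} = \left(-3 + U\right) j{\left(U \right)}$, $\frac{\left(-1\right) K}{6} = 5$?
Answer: $-4980$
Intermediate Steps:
$K = -30$ ($K = \left(-6\right) 5 = -30$)
$j{\left(o \right)} = -180 - 30 o$ ($j{\left(o \right)} = \left(o + 6\right) \left(0 - 30\right) = \left(6 + o\right) \left(-30\right) = -180 - 30 o$)
$w{\left(U \right)} = \left(-180 - 30 U\right) \left(-3 + U\right)$ ($w{\left(U \right)} = \left(-3 + U\right) \left(-180 - 30 U\right) = \left(-180 - 30 U\right) \left(-3 + U\right)$)
$n \left(-32\right) + w{\left(-8 \right)} = 135 \left(-32\right) + 30 \left(-6 - -8\right) \left(-3 - 8\right) = -4320 + 30 \left(-6 + 8\right) \left(-11\right) = -4320 + 30 \cdot 2 \left(-11\right) = -4320 - 660 = -4980$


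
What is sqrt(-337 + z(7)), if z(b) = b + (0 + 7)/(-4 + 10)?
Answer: I*sqrt(11838)/6 ≈ 18.134*I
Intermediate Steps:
z(b) = 7/6 + b (z(b) = b + 7/6 = 7/6 + b)
sqrt(-337 + z(7)) = sqrt(-337 + (7/6 + 7)) = sqrt(-337 + 49/6) = sqrt(-1973/6) = I*sqrt(11838)/6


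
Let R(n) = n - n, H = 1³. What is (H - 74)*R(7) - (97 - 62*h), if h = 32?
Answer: 1887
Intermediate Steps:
H = 1
R(n) = 0
(H - 74)*R(7) - (97 - 62*h) = (1 - 74)*0 - (97 - 62*32) = -73*0 - (97 - 1984) = 0 - 1*(-1887) = 0 + 1887 = 1887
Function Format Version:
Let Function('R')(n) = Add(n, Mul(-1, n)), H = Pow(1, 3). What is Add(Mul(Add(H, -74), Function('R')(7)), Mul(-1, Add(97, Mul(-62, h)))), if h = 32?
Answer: 1887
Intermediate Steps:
H = 1
Function('R')(n) = 0
Add(Mul(Add(H, -74), Function('R')(7)), Mul(-1, Add(97, Mul(-62, h)))) = Add(Mul(Add(1, -74), 0), Mul(-1, Add(97, Mul(-62, 32)))) = Add(Mul(-73, 0), Mul(-1, Add(97, -1984))) = Add(0, Mul(-1, -1887)) = Add(0, 1887) = 1887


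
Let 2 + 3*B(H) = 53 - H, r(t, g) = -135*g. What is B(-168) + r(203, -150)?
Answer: 20323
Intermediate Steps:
B(H) = 17 - H/3 (B(H) = -⅔ + (53 - H)/3 = -⅔ + (53/3 - H/3) = 17 - H/3)
B(-168) + r(203, -150) = (17 - ⅓*(-168)) - 135*(-150) = (17 + 56) + 20250 = 73 + 20250 = 20323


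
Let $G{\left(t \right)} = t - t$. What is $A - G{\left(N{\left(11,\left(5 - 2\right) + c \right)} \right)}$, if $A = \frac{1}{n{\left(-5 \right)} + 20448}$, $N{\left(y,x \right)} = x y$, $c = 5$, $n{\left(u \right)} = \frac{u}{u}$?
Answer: $\frac{1}{20449} \approx 4.8902 \cdot 10^{-5}$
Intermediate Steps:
$n{\left(u \right)} = 1$
$G{\left(t \right)} = 0$
$A = \frac{1}{20449}$ ($A = \frac{1}{1 + 20448} = \frac{1}{20449} \approx 4.8902 \cdot 10^{-5}$)
$A - G{\left(N{\left(11,\left(5 - 2\right) + c \right)} \right)} = \frac{1}{20449} - 0 = \frac{1}{20449} + 0 = \frac{1}{20449}$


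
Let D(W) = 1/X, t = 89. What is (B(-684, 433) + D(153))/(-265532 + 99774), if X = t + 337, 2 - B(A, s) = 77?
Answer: 31949/70612908 ≈ 0.00045245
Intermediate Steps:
B(A, s) = -75 (B(A, s) = 2 - 1*77 = 2 - 77 = -75)
X = 426 (X = 89 + 337 = 426)
D(W) = 1/426
(B(-684, 433) + D(153))/(-265532 + 99774) = (-75 + 1/426)/(-265532 + 99774) = -31949/426/(-165758) = -31949/426*(-1/165758) = 31949/70612908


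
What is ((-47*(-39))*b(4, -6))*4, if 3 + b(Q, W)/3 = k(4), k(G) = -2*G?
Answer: -241956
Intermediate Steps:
b(Q, W) = -33 (b(Q, W) = -9 + 3*(-2*4) = -9 + 3*(-8) = -9 - 24 = -33)
((-47*(-39))*b(4, -6))*4 = (-47*(-39)*(-33))*4 = (1833*(-33))*4 = -60489*4 = -241956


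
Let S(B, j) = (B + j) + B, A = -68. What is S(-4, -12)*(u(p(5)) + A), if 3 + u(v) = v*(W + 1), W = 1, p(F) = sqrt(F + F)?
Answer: 1420 - 40*sqrt(10) ≈ 1293.5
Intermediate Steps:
p(F) = sqrt(2)*sqrt(F) (p(F) = sqrt(2*F) = sqrt(2)*sqrt(F))
u(v) = -3 + 2*v (u(v) = -3 + v*(1 + 1) = -3 + v*2 = -3 + 2*v)
S(B, j) = j + 2*B
S(-4, -12)*(u(p(5)) + A) = (-12 + 2*(-4))*((-3 + 2*(sqrt(2)*sqrt(5))) - 68) = (-12 - 8)*((-3 + 2*sqrt(10)) - 68) = -20*(-71 + 2*sqrt(10)) = 1420 - 40*sqrt(10)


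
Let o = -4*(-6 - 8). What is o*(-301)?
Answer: -16856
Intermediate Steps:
o = 56 (o = -4*(-14) = 56)
o*(-301) = 56*(-301) = -16856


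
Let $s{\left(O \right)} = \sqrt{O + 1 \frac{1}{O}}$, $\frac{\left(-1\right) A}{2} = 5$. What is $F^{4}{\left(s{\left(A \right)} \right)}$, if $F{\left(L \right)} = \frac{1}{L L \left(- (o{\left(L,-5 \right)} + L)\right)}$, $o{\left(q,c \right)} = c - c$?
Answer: $\frac{1000000}{1061520150601} \approx 9.4205 \cdot 10^{-7}$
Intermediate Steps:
$A = -10$ ($A = \left(-2\right) 5 = -10$)
$o{\left(q,c \right)} = 0$
$s{\left(O \right)} = \sqrt{O + \frac{1}{O}}$
$F{\left(L \right)} = - \frac{1}{L^{3}}$ ($F{\left(L \right)} = \frac{1}{L L \left(- (0 + L)\right)} = \frac{1}{L^{2} \left(- L\right)} = \frac{1}{\left(-1\right) L^{3}} = - \frac{1}{L^{3}}$)
$F^{4}{\left(s{\left(A \right)} \right)} = \left(- \frac{1}{\left(-10 + \frac{1}{-10}\right)^{\frac{3}{2}}}\right)^{4} = \left(- \frac{1}{\left(-10 - \frac{1}{10}\right)^{\frac{3}{2}}}\right)^{4} = \left(- \frac{1}{\left(- \frac{101}{100}\right) i \sqrt{1010}}\right)^{4} = \left(- \frac{10 i \sqrt{1010}}{10201}\right)^{4} = \frac{1000000}{1061520150601}$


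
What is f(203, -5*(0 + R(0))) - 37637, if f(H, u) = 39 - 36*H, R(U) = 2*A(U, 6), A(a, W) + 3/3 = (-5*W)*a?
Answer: -44906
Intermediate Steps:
A(a, W) = -1 - 5*W*a (A(a, W) = -1 + (-5*W)*a = -1 - 5*W*a)
R(U) = -2 - 60*U (R(U) = 2*(-1 - 5*6*U) = 2*(-1 - 30*U) = -2 - 60*U)
f(203, -5*(0 + R(0))) - 37637 = (39 - 36*203) - 37637 = (39 - 7308) - 37637 = -7269 - 37637 = -44906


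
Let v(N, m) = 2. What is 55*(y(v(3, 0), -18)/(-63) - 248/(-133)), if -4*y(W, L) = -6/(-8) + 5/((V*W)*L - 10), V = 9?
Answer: 46932545/456912 ≈ 102.72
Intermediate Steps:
y(W, L) = -3/16 - 5/(4*(-10 + 9*L*W)) (y(W, L) = -(-6/(-8) + 5/((9*W)*L - 10))/4 = -(-6*(-⅛) + 5/(9*L*W - 10))/4 = -(¾ + 5/(-10 + 9*L*W))/4 = -3/16 - 5/(4*(-10 + 9*L*W)))
55*(y(v(3, 0), -18)/(-63) - 248/(-133)) = 55*(((10 - 27*(-18)*2)/(16*(-10 + 9*(-18)*2)))/(-63) - 248/(-133)) = 55*(((10 + 972)/(16*(-10 - 324)))*(-1/63) - 248*(-1/133)) = 55*(((1/16)*982/(-334))*(-1/63) + 248/133) = 55*(((1/16)*(-1/334)*982)*(-1/63) + 248/133) = 55*(-491/2672*(-1/63) + 248/133) = 55*(491/168336 + 248/133) = 55*(853319/456912) = 46932545/456912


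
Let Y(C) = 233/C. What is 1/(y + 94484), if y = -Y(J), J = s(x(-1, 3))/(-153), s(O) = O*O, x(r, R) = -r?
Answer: 1/130133 ≈ 7.6844e-6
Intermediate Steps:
s(O) = O**2
J = -1/153 (J = (-1*(-1))**2/(-153) = 1**2*(-1/153) = 1*(-1/153) = -1/153 ≈ -0.0065359)
y = 35649 (y = -233/(-1/153) = -233*(-153) = -1*(-35649) = 35649)
1/(y + 94484) = 1/(35649 + 94484) = 1/130133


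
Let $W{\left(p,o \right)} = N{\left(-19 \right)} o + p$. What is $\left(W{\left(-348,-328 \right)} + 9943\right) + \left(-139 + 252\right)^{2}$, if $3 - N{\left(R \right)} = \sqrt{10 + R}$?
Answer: $21380 + 984 i \approx 21380.0 + 984.0 i$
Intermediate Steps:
$N{\left(R \right)} = 3 - \sqrt{10 + R}$
$W{\left(p,o \right)} = p + o \left(3 - 3 i\right)$ ($W{\left(p,o \right)} = \left(3 - \sqrt{10 - 19}\right) o + p = \left(3 - \sqrt{-9}\right) o + p = \left(3 - 3 i\right) o + p = o \left(3 - 3 i\right) + p = p + o \left(3 - 3 i\right)$)
$\left(W{\left(-348,-328 \right)} + 9943\right) + \left(-139 + 252\right)^{2} = \left(\left(-348 + 3 \left(-328\right) \left(1 - i\right)\right) + 9943\right) + \left(-139 + 252\right)^{2} = \left(\left(-348 - \left(984 - 984 i\right)\right) + 9943\right) + 113^{2} = \left(\left(-1332 + 984 i\right) + 9943\right) + 12769 = \left(8611 + 984 i\right) + 12769 = 21380 + 984 i$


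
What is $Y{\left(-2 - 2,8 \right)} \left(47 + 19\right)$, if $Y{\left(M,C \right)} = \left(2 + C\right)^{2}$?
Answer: $6600$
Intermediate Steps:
$Y{\left(-2 - 2,8 \right)} \left(47 + 19\right) = \left(2 + 8\right)^{2} \left(47 + 19\right) = 10^{2} \cdot 66 = 100 \cdot 66 = 6600$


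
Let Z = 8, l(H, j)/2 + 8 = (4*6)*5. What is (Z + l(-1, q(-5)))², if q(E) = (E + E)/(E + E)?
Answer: 53824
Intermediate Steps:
q(E) = 1 (q(E) = (2*E)/((2*E)) = (2*E)*(1/(2*E)) = 1)
l(H, j) = 224 (l(H, j) = -16 + 2*((4*6)*5) = -16 + 2*(24*5) = -16 + 2*120 = -16 + 240 = 224)
(Z + l(-1, q(-5)))² = (8 + 224)² = 232² = 53824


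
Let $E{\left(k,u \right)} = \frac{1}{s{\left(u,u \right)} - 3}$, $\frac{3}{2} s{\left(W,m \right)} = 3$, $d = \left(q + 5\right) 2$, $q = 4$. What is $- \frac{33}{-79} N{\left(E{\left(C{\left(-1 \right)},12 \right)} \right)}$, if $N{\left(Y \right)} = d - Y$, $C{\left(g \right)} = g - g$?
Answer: $\frac{627}{79} \approx 7.9367$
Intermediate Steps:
$d = 18$ ($d = \left(4 + 5\right) 2 = 9 \cdot 2 = 18$)
$s{\left(W,m \right)} = 2$ ($s{\left(W,m \right)} = \frac{2}{3} \cdot 3 = 2$)
$C{\left(g \right)} = 0$
$E{\left(k,u \right)} = -1$ ($E{\left(k,u \right)} = \frac{1}{2 - 3} = \frac{1}{-1} = -1$)
$N{\left(Y \right)} = 18 - Y$
$- \frac{33}{-79} N{\left(E{\left(C{\left(-1 \right)},12 \right)} \right)} = - \frac{33}{-79} \left(18 - -1\right) = \left(-33\right) \left(- \frac{1}{79}\right) \left(18 + 1\right) = \frac{33}{79} \cdot 19 = \frac{627}{79}$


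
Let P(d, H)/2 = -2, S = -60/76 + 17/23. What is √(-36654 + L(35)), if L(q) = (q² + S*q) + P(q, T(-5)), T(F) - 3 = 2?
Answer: I*√6766941067/437 ≈ 188.24*I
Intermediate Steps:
S = -22/437 (S = -60*1/76 + 17*(1/23) = -15/19 + 17/23 = -22/437 ≈ -0.050343)
T(F) = 5 (T(F) = 3 + 2 = 5)
P(d, H) = -4 (P(d, H) = 2*(-2) = -4)
L(q) = -4 + q² - 22*q/437 (L(q) = (q² - 22*q/437) - 4 = -4 + q² - 22*q/437)
√(-36654 + L(35)) = √(-36654 + (-4 + 35² - 22/437*35)) = √(-36654 + (-4 + 1225 - 770/437)) = √(-36654 + 532807/437) = √(-15484991/437) = I*√6766941067/437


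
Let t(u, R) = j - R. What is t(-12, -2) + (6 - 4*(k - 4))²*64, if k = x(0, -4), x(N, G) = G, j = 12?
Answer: 92430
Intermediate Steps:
k = -4
t(u, R) = 12 - R
t(-12, -2) + (6 - 4*(k - 4))²*64 = (12 - 1*(-2)) + (6 - 4*(-4 - 4))²*64 = (12 + 2) + (6 - 4*(-8))²*64 = 14 + (6 + 32)²*64 = 14 + 38²*64 = 14 + 1444*64 = 14 + 92416 = 92430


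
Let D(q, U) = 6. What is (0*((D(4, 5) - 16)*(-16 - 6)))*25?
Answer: 0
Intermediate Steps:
(0*((D(4, 5) - 16)*(-16 - 6)))*25 = (0*((6 - 16)*(-16 - 6)))*25 = (0*(-10*(-22)))*25 = (0*220)*25 = 0*25 = 0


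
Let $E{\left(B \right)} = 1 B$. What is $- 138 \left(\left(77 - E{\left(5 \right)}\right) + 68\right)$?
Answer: $-19320$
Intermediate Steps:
$E{\left(B \right)} = B$
$- 138 \left(\left(77 - E{\left(5 \right)}\right) + 68\right) = - 138 \left(\left(77 - 5\right) + 68\right) = - 138 \left(72 + 68\right) = \left(-138\right) 140 = -19320$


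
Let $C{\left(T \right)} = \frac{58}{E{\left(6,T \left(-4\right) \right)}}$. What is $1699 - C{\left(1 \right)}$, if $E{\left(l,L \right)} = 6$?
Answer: $\frac{5068}{3} \approx 1689.3$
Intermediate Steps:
$C{\left(T \right)} = \frac{29}{3}$ ($C{\left(T \right)} = \frac{58}{6} = 58 \cdot \frac{1}{6} = \frac{29}{3}$)
$1699 - C{\left(1 \right)} = 1699 - \frac{29}{3} = \frac{5068}{3}$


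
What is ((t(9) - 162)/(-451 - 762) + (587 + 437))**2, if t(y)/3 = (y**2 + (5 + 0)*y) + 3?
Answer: 1542283320769/1471369 ≈ 1.0482e+6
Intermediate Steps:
t(y) = 9 + 3*y**2 + 15*y (t(y) = 3*((y**2 + (5 + 0)*y) + 3) = 3*((y**2 + 5*y) + 3) = 3*(3 + y**2 + 5*y) = 9 + 3*y**2 + 15*y)
((t(9) - 162)/(-451 - 762) + (587 + 437))**2 = (((9 + 3*9**2 + 15*9) - 162)/(-451 - 762) + (587 + 437))**2 = (((9 + 3*81 + 135) - 162)/(-1213) + 1024)**2 = (((9 + 243 + 135) - 162)*(-1/1213) + 1024)**2 = ((387 - 162)*(-1/1213) + 1024)**2 = (225*(-1/1213) + 1024)**2 = (-225/1213 + 1024)**2 = (1241887/1213)**2 = 1542283320769/1471369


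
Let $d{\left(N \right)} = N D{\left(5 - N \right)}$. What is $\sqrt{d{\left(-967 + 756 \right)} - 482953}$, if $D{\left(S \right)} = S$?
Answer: $727 i \approx 727.0 i$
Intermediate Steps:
$d{\left(N \right)} = N \left(5 - N\right)$
$\sqrt{d{\left(-967 + 756 \right)} - 482953} = \sqrt{\left(-967 + 756\right) \left(5 - \left(-967 + 756\right)\right) - 482953} = \sqrt{- 211 \left(5 - -211\right) - 482953} = \sqrt{- 211 \left(5 + 211\right) - 482953} = \sqrt{\left(-211\right) 216 - 482953} = \sqrt{-45576 - 482953} = \sqrt{-528529} = 727 i$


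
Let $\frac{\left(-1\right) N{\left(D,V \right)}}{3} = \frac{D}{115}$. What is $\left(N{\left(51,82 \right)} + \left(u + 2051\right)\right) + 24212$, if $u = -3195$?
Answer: $\frac{2652667}{115} \approx 23067.0$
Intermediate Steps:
$N{\left(D,V \right)} = - \frac{3 D}{115}$ ($N{\left(D,V \right)} = - 3 \frac{D}{115} = - \frac{3 D}{115}$)
$\left(N{\left(51,82 \right)} + \left(u + 2051\right)\right) + 24212 = \left(\left(- \frac{3}{115}\right) 51 + \left(-3195 + 2051\right)\right) + 24212 = \left(- \frac{153}{115} - 1144\right) + 24212 = - \frac{131713}{115} + 24212 = \frac{2652667}{115}$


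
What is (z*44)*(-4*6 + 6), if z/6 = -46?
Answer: 218592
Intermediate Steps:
z = -276 (z = 6*(-46) = -276)
(z*44)*(-4*6 + 6) = (-276*44)*(-4*6 + 6) = -12144*(-24 + 6) = -12144*(-18) = 218592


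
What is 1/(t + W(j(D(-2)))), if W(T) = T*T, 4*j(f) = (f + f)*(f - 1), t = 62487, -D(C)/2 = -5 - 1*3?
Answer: 1/76887 ≈ 1.3006e-5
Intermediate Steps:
D(C) = 16 (D(C) = -2*(-5 - 1*3) = -2*(-5 - 3) = -2*(-8) = 16)
j(f) = f*(-1 + f)/2 (j(f) = ((f + f)*(f - 1))/4 = ((2*f)*(-1 + f))/4 = (2*f*(-1 + f))/4 = f*(-1 + f)/2)
W(T) = T²
1/(t + W(j(D(-2)))) = 1/(62487 + ((½)*16*(-1 + 16))²) = 1/(62487 + ((½)*16*15)²) = 1/(62487 + 120²) = 1/(62487 + 14400) = 1/76887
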